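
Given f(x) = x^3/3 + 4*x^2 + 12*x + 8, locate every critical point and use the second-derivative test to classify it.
f'(x) = x^2 + 8*x + 12

Solve f'(x) = 0:
  Factor: x^2 + 8*x + 12 = (x + 2)*(x + 6) = 0.
  ⇒ x = -6, -2

f''(x) = 2*x + 8
Second-derivative test at each critical point:
  f''(-6) = -4 < 0 → local maximum
  f''(-2) = 4 > 0 → local minimum

Critical points: x = -6 (local maximum); x = -2 (local minimum)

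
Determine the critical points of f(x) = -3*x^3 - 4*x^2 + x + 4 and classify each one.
f'(x) = -9*x^2 - 8*x + 1

Solve f'(x) = 0:
  Factor: -9*x^2 - 8*x + 1 = -(x + 1)*(9*x - 1) = 0.
  ⇒ x = -1, 1/9

f''(x) = -18*x - 8
Second-derivative test at each critical point:
  f''(-1) = 10 > 0 → local minimum
  f''(1/9) = -10 < 0 → local maximum

Critical points: x = -1 (local minimum); x = 1/9 (local maximum)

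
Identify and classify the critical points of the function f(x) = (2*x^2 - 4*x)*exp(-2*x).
f'(x) = 4*(-x^2 + 3*x - 1)*exp(-2*x)

Solve f'(x) = 0:
  f'(x) = (-4*x^2 + 12*x - 4)·exp(-2*x) and exp(-2*x) > 0 for every x, so f'(x) = 0 ⇔ -4*x^2 + 12*x - 4 = 0.
  Factor: -4*x^2 + 12*x - 4 = -4*(x^2 - 3*x + 1); x^2 - 3*x + 1 = 0 has no rational roots; quadratic formula: x = (3 ± √5)/2.
  ⇒ x = 3/2 - sqrt(5)/2 ≈ 0.3820, sqrt(5)/2 + 3/2 ≈ 2.6180

f''(x) = 4*(2*x^2 - 8*x + 5)*exp(-2*x)
Second-derivative test at each critical point:
  f''(0.3820) = 4.1665 > 0 → local minimum
  f''(2.6180) = -0.0476 < 0 → local maximum

Critical points: x = 3/2 - sqrt(5)/2 ≈ 0.3820 (local minimum); x = sqrt(5)/2 + 3/2 ≈ 2.6180 (local maximum)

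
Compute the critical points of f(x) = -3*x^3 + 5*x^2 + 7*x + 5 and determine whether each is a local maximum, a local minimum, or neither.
f'(x) = -9*x^2 + 10*x + 7

Solve f'(x) = 0:
  9*x^2 - 10*x - 7 = 0 has no rational roots; quadratic formula: x = (10 ± √352)/18.
  ⇒ x = 5/9 - 2*sqrt(22)/9 ≈ -0.4868, 5/9 + 2*sqrt(22)/9 ≈ 1.5979

f''(x) = 10 - 18*x
Second-derivative test at each critical point:
  f''(-0.4868) = 18.7617 > 0 → local minimum
  f''(1.5979) = -18.7617 < 0 → local maximum

Critical points: x = 5/9 - 2*sqrt(22)/9 ≈ -0.4868 (local minimum); x = 5/9 + 2*sqrt(22)/9 ≈ 1.5979 (local maximum)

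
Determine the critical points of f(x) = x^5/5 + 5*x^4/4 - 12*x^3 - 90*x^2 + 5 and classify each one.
f'(x) = x*(x^3 + 5*x^2 - 36*x - 180)

Solve f'(x) = 0:
  Factor: x^4 + 5*x^3 - 36*x^2 - 180*x = x*(x - 6)*(x + 5)*(x + 6) = 0.
  ⇒ x = -6, -5, 0, 6

f''(x) = 4*x^3 + 15*x^2 - 72*x - 180
Second-derivative test at each critical point:
  f''(-6) = -72 < 0 → local maximum
  f''(-5) = 55 > 0 → local minimum
  f''(0) = -180 < 0 → local maximum
  f''(6) = 792 > 0 → local minimum

Critical points: x = -6 (local maximum); x = -5 (local minimum); x = 0 (local maximum); x = 6 (local minimum)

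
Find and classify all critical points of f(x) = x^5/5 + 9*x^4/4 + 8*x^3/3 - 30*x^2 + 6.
f'(x) = x*(x^3 + 9*x^2 + 8*x - 60)

Solve f'(x) = 0:
  Factor: x^4 + 9*x^3 + 8*x^2 - 60*x = x*(x - 2)*(x + 5)*(x + 6) = 0.
  ⇒ x = -6, -5, 0, 2

f''(x) = 4*x^3 + 27*x^2 + 16*x - 60
Second-derivative test at each critical point:
  f''(-6) = -48 < 0 → local maximum
  f''(-5) = 35 > 0 → local minimum
  f''(0) = -60 < 0 → local maximum
  f''(2) = 112 > 0 → local minimum

Critical points: x = -6 (local maximum); x = -5 (local minimum); x = 0 (local maximum); x = 2 (local minimum)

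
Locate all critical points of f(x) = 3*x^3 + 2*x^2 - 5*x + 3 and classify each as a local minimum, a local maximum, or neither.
f'(x) = 9*x^2 + 4*x - 5

Solve f'(x) = 0:
  Factor: 9*x^2 + 4*x - 5 = (x + 1)*(9*x - 5) = 0.
  ⇒ x = -1, 5/9

f''(x) = 18*x + 4
Second-derivative test at each critical point:
  f''(-1) = -14 < 0 → local maximum
  f''(5/9) = 14 > 0 → local minimum

Critical points: x = -1 (local maximum); x = 5/9 (local minimum)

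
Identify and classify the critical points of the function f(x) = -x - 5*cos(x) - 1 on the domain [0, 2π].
f'(x) = 5*sin(x) - 1

Solve f'(x) = 0 on [0, 2π]:
  f'(x) = 0 ⇔ sin(x) = 1/5, i.e. x = arcsin(1/5) + 2nπ or x = π − arcsin(1/5) + 2nπ; keep the solutions lying in [0, 2π].
  ⇒ x = asin(1/5) ≈ 0.2014, pi - asin(1/5) ≈ 2.9402

f''(x) = 5*cos(x)
Second-derivative test at each critical point:
  f''(0.2014) = 4.8990 > 0 → local minimum
  f''(2.9402) = -4.8990 < 0 → local maximum

Critical points: x = asin(1/5) ≈ 0.2014 (local minimum); x = pi - asin(1/5) ≈ 2.9402 (local maximum)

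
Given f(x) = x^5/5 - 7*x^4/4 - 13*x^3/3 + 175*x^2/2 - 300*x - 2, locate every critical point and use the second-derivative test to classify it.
f'(x) = x^4 - 7*x^3 - 13*x^2 + 175*x - 300

Solve f'(x) = 0:
  Factor: x^4 - 7*x^3 - 13*x^2 + 175*x - 300 = (x - 5)*(x - 4)*(x - 3)*(x + 5) = 0.
  ⇒ x = -5, 3, 4, 5

f''(x) = 4*x^3 - 21*x^2 - 26*x + 175
Second-derivative test at each critical point:
  f''(-5) = -720 < 0 → local maximum
  f''(3) = 16 > 0 → local minimum
  f''(4) = -9 < 0 → local maximum
  f''(5) = 20 > 0 → local minimum

Critical points: x = -5 (local maximum); x = 3 (local minimum); x = 4 (local maximum); x = 5 (local minimum)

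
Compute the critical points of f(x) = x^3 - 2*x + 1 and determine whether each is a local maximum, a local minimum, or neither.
f'(x) = 3*x^2 - 2

Solve f'(x) = 0:
  3*x^2 - 2 = 0 has no rational roots; quadratic formula: x = (0 ± √24)/6.
  ⇒ x = -sqrt(6)/3 ≈ -0.8165, sqrt(6)/3 ≈ 0.8165

f''(x) = 6*x
Second-derivative test at each critical point:
  f''(-0.8165) = -4.8990 < 0 → local maximum
  f''(0.8165) = 4.8990 > 0 → local minimum

Critical points: x = -sqrt(6)/3 ≈ -0.8165 (local maximum); x = sqrt(6)/3 ≈ 0.8165 (local minimum)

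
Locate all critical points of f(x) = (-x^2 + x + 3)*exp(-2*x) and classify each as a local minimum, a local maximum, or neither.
f'(x) = (2*x^2 - 4*x - 5)*exp(-2*x)

Solve f'(x) = 0:
  f'(x) = (2*x^2 - 4*x - 5)·exp(-2*x) and exp(-2*x) > 0 for every x, so f'(x) = 0 ⇔ 2*x^2 - 4*x - 5 = 0.
  2*x^2 - 4*x - 5 = 0 has no rational roots; quadratic formula: x = (4 ± √56)/4.
  ⇒ x = 1 - sqrt(14)/2 ≈ -0.8708, 1 + sqrt(14)/2 ≈ 2.8708

f''(x) = 2*(-2*x^2 + 6*x + 3)*exp(-2*x)
Second-derivative test at each critical point:
  f''(-0.8708) = -42.7057 < 0 → local maximum
  f''(2.8708) = 0.0240 > 0 → local minimum

Critical points: x = 1 - sqrt(14)/2 ≈ -0.8708 (local maximum); x = 1 + sqrt(14)/2 ≈ 2.8708 (local minimum)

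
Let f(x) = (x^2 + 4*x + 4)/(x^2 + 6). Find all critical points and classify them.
f'(x) = 4*(-x^2 + x + 6)/(x^4 + 12*x^2 + 36)

Solve f'(x) = 0:
  f'(x) = -4*(x - 3)*(x + 2)/(x^2 + 6)^2; the denominator is positive wherever f is defined, so f'(x) = 0 ⇔ -4*x^2 + 4*x + 24 = 0.
  Factor: -4*x^2 + 4*x + 24 = -4*(x - 3)*(x + 2) = 0.
  ⇒ x = -2, 3

f''(x) = 4*(2*x^3 - 3*x^2 - 36*x + 6)/(x^6 + 18*x^4 + 108*x^2 + 216)
Second-derivative test at each critical point:
  f''(-2) = 1/5 > 0 → local minimum
  f''(3) = -4/45 < 0 → local maximum

Critical points: x = -2 (local minimum); x = 3 (local maximum)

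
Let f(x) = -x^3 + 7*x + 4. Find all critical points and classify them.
f'(x) = 7 - 3*x^2

Solve f'(x) = 0:
  3*x^2 - 7 = 0 has no rational roots; quadratic formula: x = (0 ± √84)/6.
  ⇒ x = -sqrt(21)/3 ≈ -1.5275, sqrt(21)/3 ≈ 1.5275

f''(x) = -6*x
Second-derivative test at each critical point:
  f''(-1.5275) = 9.1652 > 0 → local minimum
  f''(1.5275) = -9.1652 < 0 → local maximum

Critical points: x = -sqrt(21)/3 ≈ -1.5275 (local minimum); x = sqrt(21)/3 ≈ 1.5275 (local maximum)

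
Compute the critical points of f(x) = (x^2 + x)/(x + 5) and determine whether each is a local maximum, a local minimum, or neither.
f'(x) = (x^2 + 10*x + 5)/(x^2 + 10*x + 25)

Solve f'(x) = 0:
  f'(x) = (x^2 + 10*x + 5)/(x + 5)^2; the denominator is positive wherever f is defined, so f'(x) = 0 ⇔ x^2 + 10*x + 5 = 0.
  x^2 + 10*x + 5 = 0 has no rational roots; quadratic formula: x = (-10 ± √80)/2.
  ⇒ x = -5 - 2*sqrt(5) ≈ -9.4721, -5 + 2*sqrt(5) ≈ -0.5279

f''(x) = 40/(x^3 + 15*x^2 + 75*x + 125)
Second-derivative test at each critical point:
  f''(-9.4721) = -0.4472 < 0 → local maximum
  f''(-0.5279) = 0.4472 > 0 → local minimum

Critical points: x = -5 - 2*sqrt(5) ≈ -9.4721 (local maximum); x = -5 + 2*sqrt(5) ≈ -0.5279 (local minimum)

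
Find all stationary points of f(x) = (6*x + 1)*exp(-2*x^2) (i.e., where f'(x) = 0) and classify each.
f'(x) = 2*(-2*x*(6*x + 1) + 3)*exp(-2*x^2)

Solve f'(x) = 0:
  f'(x) = (-24*x^2 - 4*x + 6)·exp(-2*x^2) and exp(-2*x^2) > 0 for every x, so f'(x) = 0 ⇔ -24*x^2 - 4*x + 6 = 0.
  Factor: -24*x^2 - 4*x + 6 = -2*(12*x^2 + 2*x - 3); 12*x^2 + 2*x - 3 = 0 has no rational roots; quadratic formula: x = (-2 ± √148)/24.
  ⇒ x = -sqrt(37)/12 - 1/12 ≈ -0.5902, -1/12 + sqrt(37)/12 ≈ 0.4236

f''(x) = 4*(4*x^2*(6*x + 1) - 18*x - 1)*exp(-2*x^2)
Second-derivative test at each critical point:
  f''(-0.5902) = 12.1219 > 0 → local minimum
  f''(0.4236) = -16.9954 < 0 → local maximum

Critical points: x = -sqrt(37)/12 - 1/12 ≈ -0.5902 (local minimum); x = -1/12 + sqrt(37)/12 ≈ 0.4236 (local maximum)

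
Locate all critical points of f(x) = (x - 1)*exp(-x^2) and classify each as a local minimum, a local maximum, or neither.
f'(x) = (-2*x*(x - 1) + 1)*exp(-x^2)

Solve f'(x) = 0:
  f'(x) = (-2*x^2 + 2*x + 1)·exp(-x^2) and exp(-x^2) > 0 for every x, so f'(x) = 0 ⇔ -2*x^2 + 2*x + 1 = 0.
  2*x^2 - 2*x - 1 = 0 has no rational roots; quadratic formula: x = (2 ± √12)/4.
  ⇒ x = 1/2 - sqrt(3)/2 ≈ -0.3660, 1/2 + sqrt(3)/2 ≈ 1.3660

f''(x) = 2*(2*x^2*(x - 1) - 3*x + 1)*exp(-x^2)
Second-derivative test at each critical point:
  f''(-0.3660) = 3.0297 > 0 → local minimum
  f''(1.3660) = -0.5360 < 0 → local maximum

Critical points: x = 1/2 - sqrt(3)/2 ≈ -0.3660 (local minimum); x = 1/2 + sqrt(3)/2 ≈ 1.3660 (local maximum)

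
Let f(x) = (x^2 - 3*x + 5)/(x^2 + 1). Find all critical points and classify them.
f'(x) = (3*x^2 - 8*x - 3)/(x^4 + 2*x^2 + 1)

Solve f'(x) = 0:
  f'(x) = (x - 3)*(3*x + 1)/(x^2 + 1)^2; the denominator is positive wherever f is defined, so f'(x) = 0 ⇔ 3*x^2 - 8*x - 3 = 0.
  Factor: 3*x^2 - 8*x - 3 = (x - 3)*(3*x + 1) = 0.
  ⇒ x = -1/3, 3

f''(x) = 2*(-3*x^3 + 12*x^2 + 9*x - 4)/(x^6 + 3*x^4 + 3*x^2 + 1)
Second-derivative test at each critical point:
  f''(-1/3) = -81/10 < 0 → local maximum
  f''(3) = 1/10 > 0 → local minimum

Critical points: x = -1/3 (local maximum); x = 3 (local minimum)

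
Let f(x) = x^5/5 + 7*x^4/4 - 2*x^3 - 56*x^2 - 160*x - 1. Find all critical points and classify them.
f'(x) = x^4 + 7*x^3 - 6*x^2 - 112*x - 160

Solve f'(x) = 0:
  Factor: x^4 + 7*x^3 - 6*x^2 - 112*x - 160 = (x - 4)*(x + 2)*(x + 4)*(x + 5) = 0.
  ⇒ x = -5, -4, -2, 4

f''(x) = 4*x^3 + 21*x^2 - 12*x - 112
Second-derivative test at each critical point:
  f''(-5) = -27 < 0 → local maximum
  f''(-4) = 16 > 0 → local minimum
  f''(-2) = -36 < 0 → local maximum
  f''(4) = 432 > 0 → local minimum

Critical points: x = -5 (local maximum); x = -4 (local minimum); x = -2 (local maximum); x = 4 (local minimum)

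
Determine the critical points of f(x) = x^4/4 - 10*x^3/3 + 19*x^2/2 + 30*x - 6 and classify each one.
f'(x) = x^3 - 10*x^2 + 19*x + 30

Solve f'(x) = 0:
  Factor: x^3 - 10*x^2 + 19*x + 30 = (x - 6)*(x - 5)*(x + 1) = 0.
  ⇒ x = -1, 5, 6

f''(x) = 3*x^2 - 20*x + 19
Second-derivative test at each critical point:
  f''(-1) = 42 > 0 → local minimum
  f''(5) = -6 < 0 → local maximum
  f''(6) = 7 > 0 → local minimum

Critical points: x = -1 (local minimum); x = 5 (local maximum); x = 6 (local minimum)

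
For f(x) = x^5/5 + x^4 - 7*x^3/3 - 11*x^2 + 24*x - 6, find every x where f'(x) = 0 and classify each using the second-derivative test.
f'(x) = x^4 + 4*x^3 - 7*x^2 - 22*x + 24

Solve f'(x) = 0:
  Factor: x^4 + 4*x^3 - 7*x^2 - 22*x + 24 = (x - 2)*(x - 1)*(x + 3)*(x + 4) = 0.
  ⇒ x = -4, -3, 1, 2

f''(x) = 4*x^3 + 12*x^2 - 14*x - 22
Second-derivative test at each critical point:
  f''(-4) = -30 < 0 → local maximum
  f''(-3) = 20 > 0 → local minimum
  f''(1) = -20 < 0 → local maximum
  f''(2) = 30 > 0 → local minimum

Critical points: x = -4 (local maximum); x = -3 (local minimum); x = 1 (local maximum); x = 2 (local minimum)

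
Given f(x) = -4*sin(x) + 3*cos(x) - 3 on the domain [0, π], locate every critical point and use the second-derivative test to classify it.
f'(x) = -3*sin(x) - 4*cos(x)

Solve f'(x) = 0 on [0, π]:
  f'(x) = 0 ⇔ -4*cos(x) = 3*sin(x) ⇔ tan(x) = -4/3, i.e. x = arctan(-4/3) + nπ; keep the solutions lying in [0, π].
  ⇒ x = pi - atan(4/3) ≈ 2.2143

f''(x) = 4*sin(x) - 3*cos(x)
Second-derivative test at each critical point:
  f''(2.2143) = 5 > 0 → local minimum

Critical points: x = pi - atan(4/3) ≈ 2.2143 (local minimum)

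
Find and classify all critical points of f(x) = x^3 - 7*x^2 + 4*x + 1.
f'(x) = 3*x^2 - 14*x + 4

Solve f'(x) = 0:
  3*x^2 - 14*x + 4 = 0 has no rational roots; quadratic formula: x = (14 ± √148)/6.
  ⇒ x = 7/3 - sqrt(37)/3 ≈ 0.3057, sqrt(37)/3 + 7/3 ≈ 4.3609

f''(x) = 6*x - 14
Second-derivative test at each critical point:
  f''(0.3057) = -12.1655 < 0 → local maximum
  f''(4.3609) = 12.1655 > 0 → local minimum

Critical points: x = 7/3 - sqrt(37)/3 ≈ 0.3057 (local maximum); x = sqrt(37)/3 + 7/3 ≈ 4.3609 (local minimum)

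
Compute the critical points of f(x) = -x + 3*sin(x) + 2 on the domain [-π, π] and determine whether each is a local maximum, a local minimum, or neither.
f'(x) = 3*cos(x) - 1

Solve f'(x) = 0 on [-π, π]:
  f'(x) = 0 ⇔ cos(x) = 1/3, i.e. x = ±arccos(1/3) + 2nπ; keep the solutions lying in [-π, π].
  ⇒ x = -acos(1/3) ≈ -1.2310, acos(1/3) ≈ 1.2310

f''(x) = -3*sin(x)
Second-derivative test at each critical point:
  f''(-1.2310) = 2.8284 > 0 → local minimum
  f''(1.2310) = -2.8284 < 0 → local maximum

Critical points: x = -acos(1/3) ≈ -1.2310 (local minimum); x = acos(1/3) ≈ 1.2310 (local maximum)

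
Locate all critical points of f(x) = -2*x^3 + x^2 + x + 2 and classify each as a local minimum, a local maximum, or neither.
f'(x) = -6*x^2 + 2*x + 1

Solve f'(x) = 0:
  6*x^2 - 2*x - 1 = 0 has no rational roots; quadratic formula: x = (2 ± √28)/12.
  ⇒ x = 1/6 - sqrt(7)/6 ≈ -0.2743, 1/6 + sqrt(7)/6 ≈ 0.6076

f''(x) = 2 - 12*x
Second-derivative test at each critical point:
  f''(-0.2743) = 5.2915 > 0 → local minimum
  f''(0.6076) = -5.2915 < 0 → local maximum

Critical points: x = 1/6 - sqrt(7)/6 ≈ -0.2743 (local minimum); x = 1/6 + sqrt(7)/6 ≈ 0.6076 (local maximum)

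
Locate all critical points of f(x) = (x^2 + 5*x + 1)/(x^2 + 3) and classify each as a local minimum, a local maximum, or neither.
f'(x) = (-5*x^2 + 4*x + 15)/(x^4 + 6*x^2 + 9)

Solve f'(x) = 0:
  f'(x) = -(5*x^2 - 4*x - 15)/(x^2 + 3)^2; the denominator is positive wherever f is defined, so f'(x) = 0 ⇔ -5*x^2 + 4*x + 15 = 0.
  5*x^2 - 4*x - 15 = 0 has no rational roots; quadratic formula: x = (4 ± √316)/10.
  ⇒ x = 2/5 - sqrt(79)/5 ≈ -1.3776, 2/5 + sqrt(79)/5 ≈ 2.1776

f''(x) = 2*(5*x^3 - 6*x^2 - 45*x + 6)/(x^6 + 9*x^4 + 27*x^2 + 27)
Second-derivative test at each critical point:
  f''(-1.3776) = 0.7410 > 0 → local minimum
  f''(2.1776) = -0.2966 < 0 → local maximum

Critical points: x = 2/5 - sqrt(79)/5 ≈ -1.3776 (local minimum); x = 2/5 + sqrt(79)/5 ≈ 2.1776 (local maximum)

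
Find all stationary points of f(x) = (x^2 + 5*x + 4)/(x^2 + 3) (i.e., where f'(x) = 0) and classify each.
f'(x) = (-5*x^2 - 2*x + 15)/(x^4 + 6*x^2 + 9)

Solve f'(x) = 0:
  f'(x) = -(5*x^2 + 2*x - 15)/(x^2 + 3)^2; the denominator is positive wherever f is defined, so f'(x) = 0 ⇔ -5*x^2 - 2*x + 15 = 0.
  5*x^2 + 2*x - 15 = 0 has no rational roots; quadratic formula: x = (-2 ± √304)/10.
  ⇒ x = -2*sqrt(19)/5 - 1/5 ≈ -1.9436, -1/5 + 2*sqrt(19)/5 ≈ 1.5436

f''(x) = 2*(5*x^3 + 3*x^2 - 45*x - 3)/(x^6 + 9*x^4 + 27*x^2 + 27)
Second-derivative test at each critical point:
  f''(-1.9436) = 0.3796 > 0 → local minimum
  f''(1.5436) = -0.6018 < 0 → local maximum

Critical points: x = -2*sqrt(19)/5 - 1/5 ≈ -1.9436 (local minimum); x = -1/5 + 2*sqrt(19)/5 ≈ 1.5436 (local maximum)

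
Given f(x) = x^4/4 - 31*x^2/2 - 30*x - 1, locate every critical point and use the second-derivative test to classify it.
f'(x) = x^3 - 31*x - 30

Solve f'(x) = 0:
  Factor: x^3 - 31*x - 30 = (x - 6)*(x + 1)*(x + 5) = 0.
  ⇒ x = -5, -1, 6

f''(x) = 3*x^2 - 31
Second-derivative test at each critical point:
  f''(-5) = 44 > 0 → local minimum
  f''(-1) = -28 < 0 → local maximum
  f''(6) = 77 > 0 → local minimum

Critical points: x = -5 (local minimum); x = -1 (local maximum); x = 6 (local minimum)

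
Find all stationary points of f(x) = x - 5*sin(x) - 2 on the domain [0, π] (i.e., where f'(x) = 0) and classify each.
f'(x) = 1 - 5*cos(x)

Solve f'(x) = 0 on [0, π]:
  f'(x) = 0 ⇔ cos(x) = 1/5, i.e. x = ±arccos(1/5) + 2nπ; keep the solutions lying in [0, π].
  ⇒ x = acos(1/5) ≈ 1.3694

f''(x) = 5*sin(x)
Second-derivative test at each critical point:
  f''(1.3694) = 4.8990 > 0 → local minimum

Critical points: x = acos(1/5) ≈ 1.3694 (local minimum)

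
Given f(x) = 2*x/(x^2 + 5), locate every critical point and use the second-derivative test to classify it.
f'(x) = 2*(5 - x^2)/(x^4 + 10*x^2 + 25)

Solve f'(x) = 0:
  f'(x) = -2*(x^2 - 5)/(x^2 + 5)^2; the denominator is positive wherever f is defined, so f'(x) = 0 ⇔ 10 - 2*x^2 = 0.
  Factor: 10 - 2*x^2 = -2*(x^2 - 5); x^2 - 5 = 0 has no rational roots; quadratic formula: x = (0 ± √20)/2.
  ⇒ x = -sqrt(5) ≈ -2.2361, sqrt(5) ≈ 2.2361

f''(x) = 4*x*(x^2 - 15)/(x^2 + 5)^3
Second-derivative test at each critical point:
  f''(-2.2361) = 0.0894 > 0 → local minimum
  f''(2.2361) = -0.0894 < 0 → local maximum

Critical points: x = -sqrt(5) ≈ -2.2361 (local minimum); x = sqrt(5) ≈ 2.2361 (local maximum)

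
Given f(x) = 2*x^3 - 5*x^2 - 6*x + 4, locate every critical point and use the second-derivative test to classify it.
f'(x) = 6*x^2 - 10*x - 6

Solve f'(x) = 0:
  Factor: 6*x^2 - 10*x - 6 = 2*(3*x^2 - 5*x - 3); 3*x^2 - 5*x - 3 = 0 has no rational roots; quadratic formula: x = (5 ± √61)/6.
  ⇒ x = 5/6 - sqrt(61)/6 ≈ -0.4684, 5/6 + sqrt(61)/6 ≈ 2.1350

f''(x) = 12*x - 10
Second-derivative test at each critical point:
  f''(-0.4684) = -15.6205 < 0 → local maximum
  f''(2.1350) = 15.6205 > 0 → local minimum

Critical points: x = 5/6 - sqrt(61)/6 ≈ -0.4684 (local maximum); x = 5/6 + sqrt(61)/6 ≈ 2.1350 (local minimum)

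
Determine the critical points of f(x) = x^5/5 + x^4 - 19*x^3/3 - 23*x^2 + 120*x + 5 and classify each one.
f'(x) = x^4 + 4*x^3 - 19*x^2 - 46*x + 120

Solve f'(x) = 0:
  Factor: x^4 + 4*x^3 - 19*x^2 - 46*x + 120 = (x - 3)*(x - 2)*(x + 4)*(x + 5) = 0.
  ⇒ x = -5, -4, 2, 3

f''(x) = 4*x^3 + 12*x^2 - 38*x - 46
Second-derivative test at each critical point:
  f''(-5) = -56 < 0 → local maximum
  f''(-4) = 42 > 0 → local minimum
  f''(2) = -42 < 0 → local maximum
  f''(3) = 56 > 0 → local minimum

Critical points: x = -5 (local maximum); x = -4 (local minimum); x = 2 (local maximum); x = 3 (local minimum)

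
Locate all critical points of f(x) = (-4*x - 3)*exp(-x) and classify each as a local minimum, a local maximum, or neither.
f'(x) = (4*x - 1)*exp(-x)

Solve f'(x) = 0:
  f'(x) = (4*x - 1)·exp(-x) and exp(-x) > 0 for every x, so f'(x) = 0 ⇔ 4*x - 1 = 0.
  4*x - 1 = 0.
  ⇒ x = 1/4

f''(x) = (5 - 4*x)*exp(-x)
Second-derivative test at each critical point:
  f''(1/4) = 3.1152 > 0 → local minimum

Critical points: x = 1/4 (local minimum)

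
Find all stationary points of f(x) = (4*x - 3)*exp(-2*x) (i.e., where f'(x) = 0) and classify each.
f'(x) = 2*(5 - 4*x)*exp(-2*x)

Solve f'(x) = 0:
  f'(x) = (10 - 8*x)·exp(-2*x) and exp(-2*x) > 0 for every x, so f'(x) = 0 ⇔ 10 - 8*x = 0.
  Factor: 10 - 8*x = -2*(4*x - 5) = 0.
  ⇒ x = 5/4

f''(x) = 4*(4*x - 7)*exp(-2*x)
Second-derivative test at each critical point:
  f''(5/4) = -0.6567 < 0 → local maximum

Critical points: x = 5/4 (local maximum)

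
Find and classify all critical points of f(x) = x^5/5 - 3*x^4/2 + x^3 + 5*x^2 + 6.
f'(x) = x*(x^3 - 6*x^2 + 3*x + 10)

Solve f'(x) = 0:
  Factor: x^4 - 6*x^3 + 3*x^2 + 10*x = x*(x - 5)*(x - 2)*(x + 1) = 0.
  ⇒ x = -1, 0, 2, 5

f''(x) = 4*x^3 - 18*x^2 + 6*x + 10
Second-derivative test at each critical point:
  f''(-1) = -18 < 0 → local maximum
  f''(0) = 10 > 0 → local minimum
  f''(2) = -18 < 0 → local maximum
  f''(5) = 90 > 0 → local minimum

Critical points: x = -1 (local maximum); x = 0 (local minimum); x = 2 (local maximum); x = 5 (local minimum)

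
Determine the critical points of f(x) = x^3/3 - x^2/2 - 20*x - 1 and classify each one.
f'(x) = x^2 - x - 20

Solve f'(x) = 0:
  Factor: x^2 - x - 20 = (x - 5)*(x + 4) = 0.
  ⇒ x = -4, 5

f''(x) = 2*x - 1
Second-derivative test at each critical point:
  f''(-4) = -9 < 0 → local maximum
  f''(5) = 9 > 0 → local minimum

Critical points: x = -4 (local maximum); x = 5 (local minimum)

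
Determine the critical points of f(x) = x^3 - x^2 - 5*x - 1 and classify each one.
f'(x) = 3*x^2 - 2*x - 5

Solve f'(x) = 0:
  Factor: 3*x^2 - 2*x - 5 = (x + 1)*(3*x - 5) = 0.
  ⇒ x = -1, 5/3

f''(x) = 6*x - 2
Second-derivative test at each critical point:
  f''(-1) = -8 < 0 → local maximum
  f''(5/3) = 8 > 0 → local minimum

Critical points: x = -1 (local maximum); x = 5/3 (local minimum)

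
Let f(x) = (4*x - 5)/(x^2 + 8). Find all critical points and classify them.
f'(x) = 2*(-2*x^2 + 5*x + 16)/(x^4 + 16*x^2 + 64)

Solve f'(x) = 0:
  f'(x) = -2*(2*x^2 - 5*x - 16)/(x^2 + 8)^2; the denominator is positive wherever f is defined, so f'(x) = 0 ⇔ -4*x^2 + 10*x + 32 = 0.
  Factor: -4*x^2 + 10*x + 32 = -2*(2*x^2 - 5*x - 16); 2*x^2 - 5*x - 16 = 0 has no rational roots; quadratic formula: x = (5 ± √153)/4.
  ⇒ x = 5/4 - 3*sqrt(17)/4 ≈ -1.8423, 5/4 + 3*sqrt(17)/4 ≈ 4.3423

f''(x) = 2*(4*x^2*(4*x - 5) + (5 - 12*x)*(x^2 + 8))/(x^2 + 8)^3
Second-derivative test at each critical point:
  f''(-1.8423) = 0.1906 > 0 → local minimum
  f''(4.3423) = -0.0343 < 0 → local maximum

Critical points: x = 5/4 - 3*sqrt(17)/4 ≈ -1.8423 (local minimum); x = 5/4 + 3*sqrt(17)/4 ≈ 4.3423 (local maximum)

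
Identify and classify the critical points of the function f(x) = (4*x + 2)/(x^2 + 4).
f'(x) = 4*(-x^2 - x + 4)/(x^4 + 8*x^2 + 16)

Solve f'(x) = 0:
  f'(x) = -4*(x^2 + x - 4)/(x^2 + 4)^2; the denominator is positive wherever f is defined, so f'(x) = 0 ⇔ -4*x^2 - 4*x + 16 = 0.
  Factor: -4*x^2 - 4*x + 16 = -4*(x^2 + x - 4); x^2 + x - 4 = 0 has no rational roots; quadratic formula: x = (-1 ± √17)/2.
  ⇒ x = -sqrt(17)/2 - 1/2 ≈ -2.5616, -1/2 + sqrt(17)/2 ≈ 1.5616

f''(x) = 4*(4*x^2*(2*x + 1) - (6*x + 1)*(x^2 + 4))/(x^2 + 4)^3
Second-derivative test at each critical point:
  f''(-2.5616) = 0.1479 > 0 → local minimum
  f''(1.5616) = -0.3979 < 0 → local maximum

Critical points: x = -sqrt(17)/2 - 1/2 ≈ -2.5616 (local minimum); x = -1/2 + sqrt(17)/2 ≈ 1.5616 (local maximum)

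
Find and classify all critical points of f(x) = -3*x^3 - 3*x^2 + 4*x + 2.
f'(x) = -9*x^2 - 6*x + 4

Solve f'(x) = 0:
  9*x^2 + 6*x - 4 = 0 has no rational roots; quadratic formula: x = (-6 ± √180)/18.
  ⇒ x = -sqrt(5)/3 - 1/3 ≈ -1.0787, -1/3 + sqrt(5)/3 ≈ 0.4120

f''(x) = -18*x - 6
Second-derivative test at each critical point:
  f''(-1.0787) = 13.4164 > 0 → local minimum
  f''(0.4120) = -13.4164 < 0 → local maximum

Critical points: x = -sqrt(5)/3 - 1/3 ≈ -1.0787 (local minimum); x = -1/3 + sqrt(5)/3 ≈ 0.4120 (local maximum)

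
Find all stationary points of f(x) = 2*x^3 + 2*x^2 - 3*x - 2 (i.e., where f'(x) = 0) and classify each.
f'(x) = 6*x^2 + 4*x - 3

Solve f'(x) = 0:
  6*x^2 + 4*x - 3 = 0 has no rational roots; quadratic formula: x = (-4 ± √88)/12.
  ⇒ x = -sqrt(22)/6 - 1/3 ≈ -1.1151, -1/3 + sqrt(22)/6 ≈ 0.4484

f''(x) = 12*x + 4
Second-derivative test at each critical point:
  f''(-1.1151) = -9.3808 < 0 → local maximum
  f''(0.4484) = 9.3808 > 0 → local minimum

Critical points: x = -sqrt(22)/6 - 1/3 ≈ -1.1151 (local maximum); x = -1/3 + sqrt(22)/6 ≈ 0.4484 (local minimum)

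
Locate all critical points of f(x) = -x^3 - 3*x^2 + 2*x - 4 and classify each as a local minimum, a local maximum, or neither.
f'(x) = -3*x^2 - 6*x + 2

Solve f'(x) = 0:
  3*x^2 + 6*x - 2 = 0 has no rational roots; quadratic formula: x = (-6 ± √60)/6.
  ⇒ x = -sqrt(15)/3 - 1 ≈ -2.2910, -1 + sqrt(15)/3 ≈ 0.2910

f''(x) = -6*x - 6
Second-derivative test at each critical point:
  f''(-2.2910) = 7.7460 > 0 → local minimum
  f''(0.2910) = -7.7460 < 0 → local maximum

Critical points: x = -sqrt(15)/3 - 1 ≈ -2.2910 (local minimum); x = -1 + sqrt(15)/3 ≈ 0.2910 (local maximum)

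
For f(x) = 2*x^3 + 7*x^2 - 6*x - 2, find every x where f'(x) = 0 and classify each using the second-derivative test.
f'(x) = 6*x^2 + 14*x - 6

Solve f'(x) = 0:
  Factor: 6*x^2 + 14*x - 6 = 2*(3*x^2 + 7*x - 3); 3*x^2 + 7*x - 3 = 0 has no rational roots; quadratic formula: x = (-7 ± √85)/6.
  ⇒ x = -sqrt(85)/6 - 7/6 ≈ -2.7033, -7/6 + sqrt(85)/6 ≈ 0.3699

f''(x) = 12*x + 14
Second-derivative test at each critical point:
  f''(-2.7033) = -18.4391 < 0 → local maximum
  f''(0.3699) = 18.4391 > 0 → local minimum

Critical points: x = -sqrt(85)/6 - 7/6 ≈ -2.7033 (local maximum); x = -7/6 + sqrt(85)/6 ≈ 0.3699 (local minimum)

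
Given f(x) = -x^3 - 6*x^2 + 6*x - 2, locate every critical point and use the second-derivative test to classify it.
f'(x) = -3*x^2 - 12*x + 6

Solve f'(x) = 0:
  Factor: -3*x^2 - 12*x + 6 = -3*(x^2 + 4*x - 2); x^2 + 4*x - 2 = 0 has no rational roots; quadratic formula: x = (-4 ± √24)/2.
  ⇒ x = -sqrt(6) - 2 ≈ -4.4495, -2 + sqrt(6) ≈ 0.4495

f''(x) = -6*x - 12
Second-derivative test at each critical point:
  f''(-4.4495) = 14.6969 > 0 → local minimum
  f''(0.4495) = -14.6969 < 0 → local maximum

Critical points: x = -sqrt(6) - 2 ≈ -4.4495 (local minimum); x = -2 + sqrt(6) ≈ 0.4495 (local maximum)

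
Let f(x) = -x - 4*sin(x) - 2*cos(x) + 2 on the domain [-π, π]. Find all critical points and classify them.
f'(x) = 2*sin(x) - 4*cos(x) - 1

Solve f'(x) = 0 on [-π, π]:
  f'(x) = 0 ⇔ 2*sin(x) - 4*cos(x) = 1. Write the left side as R·cos(x + φ) with R = √((-4)² + (-2)²) = 2*sqrt(5), cos φ = -2*sqrt(5)/5, sin φ = -sqrt(5)/5; then cos(x + φ) = sqrt(5)/10. Solve for x and keep the solutions lying in [-π, π].
  ⇒ x = -pi + atan((1 - 2*sqrt(19))/(-sqrt(19) - 2)) ≈ -2.2600, atan((1 + 2*sqrt(19))/(-2 + sqrt(19))) ≈ 1.3327

f''(x) = 4*sin(x) + 2*cos(x)
Second-derivative test at each critical point:
  f''(-2.2600) = -4.3589 < 0 → local maximum
  f''(1.3327) = 4.3589 > 0 → local minimum

Critical points: x = -pi + atan((1 - 2*sqrt(19))/(-sqrt(19) - 2)) ≈ -2.2600 (local maximum); x = atan((1 + 2*sqrt(19))/(-2 + sqrt(19))) ≈ 1.3327 (local minimum)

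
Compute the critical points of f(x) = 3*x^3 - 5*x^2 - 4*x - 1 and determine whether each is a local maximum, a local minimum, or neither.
f'(x) = 9*x^2 - 10*x - 4

Solve f'(x) = 0:
  9*x^2 - 10*x - 4 = 0 has no rational roots; quadratic formula: x = (10 ± √244)/18.
  ⇒ x = 5/9 - sqrt(61)/9 ≈ -0.3122, 5/9 + sqrt(61)/9 ≈ 1.4234

f''(x) = 18*x - 10
Second-derivative test at each critical point:
  f''(-0.3122) = -15.6205 < 0 → local maximum
  f''(1.4234) = 15.6205 > 0 → local minimum

Critical points: x = 5/9 - sqrt(61)/9 ≈ -0.3122 (local maximum); x = 5/9 + sqrt(61)/9 ≈ 1.4234 (local minimum)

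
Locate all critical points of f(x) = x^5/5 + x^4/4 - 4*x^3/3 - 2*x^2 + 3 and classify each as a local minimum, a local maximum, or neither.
f'(x) = x*(x^3 + x^2 - 4*x - 4)

Solve f'(x) = 0:
  Factor: x^4 + x^3 - 4*x^2 - 4*x = x*(x - 2)*(x + 1)*(x + 2) = 0.
  ⇒ x = -2, -1, 0, 2

f''(x) = 4*x^3 + 3*x^2 - 8*x - 4
Second-derivative test at each critical point:
  f''(-2) = -8 < 0 → local maximum
  f''(-1) = 3 > 0 → local minimum
  f''(0) = -4 < 0 → local maximum
  f''(2) = 24 > 0 → local minimum

Critical points: x = -2 (local maximum); x = -1 (local minimum); x = 0 (local maximum); x = 2 (local minimum)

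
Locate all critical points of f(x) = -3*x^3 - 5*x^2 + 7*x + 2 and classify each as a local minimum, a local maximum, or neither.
f'(x) = -9*x^2 - 10*x + 7

Solve f'(x) = 0:
  9*x^2 + 10*x - 7 = 0 has no rational roots; quadratic formula: x = (-10 ± √352)/18.
  ⇒ x = -2*sqrt(22)/9 - 5/9 ≈ -1.5979, -5/9 + 2*sqrt(22)/9 ≈ 0.4868

f''(x) = -18*x - 10
Second-derivative test at each critical point:
  f''(-1.5979) = 18.7617 > 0 → local minimum
  f''(0.4868) = -18.7617 < 0 → local maximum

Critical points: x = -2*sqrt(22)/9 - 5/9 ≈ -1.5979 (local minimum); x = -5/9 + 2*sqrt(22)/9 ≈ 0.4868 (local maximum)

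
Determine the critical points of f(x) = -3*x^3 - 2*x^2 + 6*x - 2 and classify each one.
f'(x) = -9*x^2 - 4*x + 6

Solve f'(x) = 0:
  9*x^2 + 4*x - 6 = 0 has no rational roots; quadratic formula: x = (-4 ± √232)/18.
  ⇒ x = -sqrt(58)/9 - 2/9 ≈ -1.0684, -2/9 + sqrt(58)/9 ≈ 0.6240

f''(x) = -18*x - 4
Second-derivative test at each critical point:
  f''(-1.0684) = 15.2315 > 0 → local minimum
  f''(0.6240) = -15.2315 < 0 → local maximum

Critical points: x = -sqrt(58)/9 - 2/9 ≈ -1.0684 (local minimum); x = -2/9 + sqrt(58)/9 ≈ 0.6240 (local maximum)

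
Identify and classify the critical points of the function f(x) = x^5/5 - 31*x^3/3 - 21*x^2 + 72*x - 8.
f'(x) = x^4 - 31*x^2 - 42*x + 72

Solve f'(x) = 0:
  Factor: x^4 - 31*x^2 - 42*x + 72 = (x - 6)*(x - 1)*(x + 3)*(x + 4) = 0.
  ⇒ x = -4, -3, 1, 6

f''(x) = 4*x^3 - 62*x - 42
Second-derivative test at each critical point:
  f''(-4) = -50 < 0 → local maximum
  f''(-3) = 36 > 0 → local minimum
  f''(1) = -100 < 0 → local maximum
  f''(6) = 450 > 0 → local minimum

Critical points: x = -4 (local maximum); x = -3 (local minimum); x = 1 (local maximum); x = 6 (local minimum)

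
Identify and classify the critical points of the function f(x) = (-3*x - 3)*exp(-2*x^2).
f'(x) = 3*(4*x*(x + 1) - 1)*exp(-2*x^2)

Solve f'(x) = 0:
  f'(x) = (12*x^2 + 12*x - 3)·exp(-2*x^2) and exp(-2*x^2) > 0 for every x, so f'(x) = 0 ⇔ 12*x^2 + 12*x - 3 = 0.
  Factor: 12*x^2 + 12*x - 3 = 3*(4*x^2 + 4*x - 1); 4*x^2 + 4*x - 1 = 0 has no rational roots; quadratic formula: x = (-4 ± √32)/8.
  ⇒ x = -sqrt(2)/2 - 1/2 ≈ -1.2071, -1/2 + sqrt(2)/2 ≈ 0.2071

f''(x) = 12*(-4*x^2*(x + 1) + 3*x + 1)*exp(-2*x^2)
Second-derivative test at each critical point:
  f''(-1.2071) = -0.9206 < 0 → local maximum
  f''(0.2071) = 15.5754 > 0 → local minimum

Critical points: x = -sqrt(2)/2 - 1/2 ≈ -1.2071 (local maximum); x = -1/2 + sqrt(2)/2 ≈ 0.2071 (local minimum)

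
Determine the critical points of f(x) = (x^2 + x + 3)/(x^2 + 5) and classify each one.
f'(x) = (-x^2 + 4*x + 5)/(x^4 + 10*x^2 + 25)

Solve f'(x) = 0:
  f'(x) = -(x - 5)*(x + 1)/(x^2 + 5)^2; the denominator is positive wherever f is defined, so f'(x) = 0 ⇔ -x^2 + 4*x + 5 = 0.
  Factor: -x^2 + 4*x + 5 = -(x - 5)*(x + 1) = 0.
  ⇒ x = -1, 5

f''(x) = 2*(x^3 - 6*x^2 - 15*x + 10)/(x^6 + 15*x^4 + 75*x^2 + 125)
Second-derivative test at each critical point:
  f''(-1) = 1/6 > 0 → local minimum
  f''(5) = -1/150 < 0 → local maximum

Critical points: x = -1 (local minimum); x = 5 (local maximum)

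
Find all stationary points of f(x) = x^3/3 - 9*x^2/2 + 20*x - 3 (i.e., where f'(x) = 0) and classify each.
f'(x) = x^2 - 9*x + 20

Solve f'(x) = 0:
  Factor: x^2 - 9*x + 20 = (x - 5)*(x - 4) = 0.
  ⇒ x = 4, 5

f''(x) = 2*x - 9
Second-derivative test at each critical point:
  f''(4) = -1 < 0 → local maximum
  f''(5) = 1 > 0 → local minimum

Critical points: x = 4 (local maximum); x = 5 (local minimum)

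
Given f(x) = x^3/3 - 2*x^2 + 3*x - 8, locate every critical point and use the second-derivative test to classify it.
f'(x) = x^2 - 4*x + 3

Solve f'(x) = 0:
  Factor: x^2 - 4*x + 3 = (x - 3)*(x - 1) = 0.
  ⇒ x = 1, 3

f''(x) = 2*x - 4
Second-derivative test at each critical point:
  f''(1) = -2 < 0 → local maximum
  f''(3) = 2 > 0 → local minimum

Critical points: x = 1 (local maximum); x = 3 (local minimum)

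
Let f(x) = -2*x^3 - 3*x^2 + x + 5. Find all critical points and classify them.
f'(x) = -6*x^2 - 6*x + 1

Solve f'(x) = 0:
  6*x^2 + 6*x - 1 = 0 has no rational roots; quadratic formula: x = (-6 ± √60)/12.
  ⇒ x = -sqrt(15)/6 - 1/2 ≈ -1.1455, -1/2 + sqrt(15)/6 ≈ 0.1455

f''(x) = -12*x - 6
Second-derivative test at each critical point:
  f''(-1.1455) = 7.7460 > 0 → local minimum
  f''(0.1455) = -7.7460 < 0 → local maximum

Critical points: x = -sqrt(15)/6 - 1/2 ≈ -1.1455 (local minimum); x = -1/2 + sqrt(15)/6 ≈ 0.1455 (local maximum)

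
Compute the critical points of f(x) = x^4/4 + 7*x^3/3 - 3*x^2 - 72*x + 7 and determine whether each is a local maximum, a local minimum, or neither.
f'(x) = x^3 + 7*x^2 - 6*x - 72

Solve f'(x) = 0:
  Factor: x^3 + 7*x^2 - 6*x - 72 = (x - 3)*(x + 4)*(x + 6) = 0.
  ⇒ x = -6, -4, 3

f''(x) = 3*x^2 + 14*x - 6
Second-derivative test at each critical point:
  f''(-6) = 18 > 0 → local minimum
  f''(-4) = -14 < 0 → local maximum
  f''(3) = 63 > 0 → local minimum

Critical points: x = -6 (local minimum); x = -4 (local maximum); x = 3 (local minimum)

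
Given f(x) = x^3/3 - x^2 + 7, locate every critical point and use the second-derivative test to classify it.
f'(x) = x*(x - 2)

Solve f'(x) = 0:
  Factor: x^2 - 2*x = x*(x - 2) = 0.
  ⇒ x = 0, 2

f''(x) = 2*x - 2
Second-derivative test at each critical point:
  f''(0) = -2 < 0 → local maximum
  f''(2) = 2 > 0 → local minimum

Critical points: x = 0 (local maximum); x = 2 (local minimum)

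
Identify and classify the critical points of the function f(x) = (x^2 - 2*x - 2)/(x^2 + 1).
f'(x) = 2*(x^2 + 3*x - 1)/(x^4 + 2*x^2 + 1)

Solve f'(x) = 0:
  f'(x) = 2*(x^2 + 3*x - 1)/(x^2 + 1)^2; the denominator is positive wherever f is defined, so f'(x) = 0 ⇔ 2*x^2 + 6*x - 2 = 0.
  Factor: 2*x^2 + 6*x - 2 = 2*(x^2 + 3*x - 1); x^2 + 3*x - 1 = 0 has no rational roots; quadratic formula: x = (-3 ± √13)/2.
  ⇒ x = -sqrt(13)/2 - 3/2 ≈ -3.3028, -3/2 + sqrt(13)/2 ≈ 0.3028

f''(x) = 2*(-2*x^3 - 9*x^2 + 6*x + 3)/(x^6 + 3*x^4 + 3*x^2 + 1)
Second-derivative test at each critical point:
  f''(-3.3028) = -0.0509 < 0 → local maximum
  f''(0.3028) = 6.0509 > 0 → local minimum

Critical points: x = -sqrt(13)/2 - 3/2 ≈ -3.3028 (local maximum); x = -3/2 + sqrt(13)/2 ≈ 0.3028 (local minimum)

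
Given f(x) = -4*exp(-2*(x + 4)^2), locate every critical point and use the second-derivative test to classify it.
f'(x) = 16*(x + 4)*exp(-2*(x + 4)^2)

Solve f'(x) = 0:
  f'(x) = (16*x + 64)·exp(-2*(x + 4)^2) and exp(-2*(x + 4)^2) > 0 for every x, so f'(x) = 0 ⇔ 16*x + 64 = 0.
  Factor: 16*x + 64 = 16*(x + 4) = 0.
  ⇒ x = -4

f''(x) = 16*(1 - 4*(x + 4)^2)*exp(-2*(x + 4)^2)
Second-derivative test at each critical point:
  f''(-4) = 16 > 0 → local minimum

Critical points: x = -4 (local minimum)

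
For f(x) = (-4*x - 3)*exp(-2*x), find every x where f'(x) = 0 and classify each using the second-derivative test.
f'(x) = 2*(4*x + 1)*exp(-2*x)

Solve f'(x) = 0:
  f'(x) = (8*x + 2)·exp(-2*x) and exp(-2*x) > 0 for every x, so f'(x) = 0 ⇔ 8*x + 2 = 0.
  Factor: 8*x + 2 = 2*(4*x + 1) = 0.
  ⇒ x = -1/4

f''(x) = 4*(1 - 4*x)*exp(-2*x)
Second-derivative test at each critical point:
  f''(-1/4) = 13.1898 > 0 → local minimum

Critical points: x = -1/4 (local minimum)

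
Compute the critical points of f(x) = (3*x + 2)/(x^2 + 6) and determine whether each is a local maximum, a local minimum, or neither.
f'(x) = (-3*x^2 - 4*x + 18)/(x^4 + 12*x^2 + 36)

Solve f'(x) = 0:
  f'(x) = -(3*x^2 + 4*x - 18)/(x^2 + 6)^2; the denominator is positive wherever f is defined, so f'(x) = 0 ⇔ -3*x^2 - 4*x + 18 = 0.
  3*x^2 + 4*x - 18 = 0 has no rational roots; quadratic formula: x = (-4 ± √232)/6.
  ⇒ x = -sqrt(58)/3 - 2/3 ≈ -3.2053, -2/3 + sqrt(58)/3 ≈ 1.8719

f''(x) = 2*(4*x^2*(3*x + 2) - (9*x + 2)*(x^2 + 6))/(x^2 + 6)^3
Second-derivative test at each critical point:
  f''(-3.2053) = 0.0575 > 0 → local minimum
  f''(1.8719) = -0.1686 < 0 → local maximum

Critical points: x = -sqrt(58)/3 - 2/3 ≈ -3.2053 (local minimum); x = -2/3 + sqrt(58)/3 ≈ 1.8719 (local maximum)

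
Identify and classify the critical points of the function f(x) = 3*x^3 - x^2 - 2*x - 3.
f'(x) = 9*x^2 - 2*x - 2

Solve f'(x) = 0:
  9*x^2 - 2*x - 2 = 0 has no rational roots; quadratic formula: x = (2 ± √76)/18.
  ⇒ x = 1/9 - sqrt(19)/9 ≈ -0.3732, 1/9 + sqrt(19)/9 ≈ 0.5954

f''(x) = 18*x - 2
Second-derivative test at each critical point:
  f''(-0.3732) = -8.7178 < 0 → local maximum
  f''(0.5954) = 8.7178 > 0 → local minimum

Critical points: x = 1/9 - sqrt(19)/9 ≈ -0.3732 (local maximum); x = 1/9 + sqrt(19)/9 ≈ 0.5954 (local minimum)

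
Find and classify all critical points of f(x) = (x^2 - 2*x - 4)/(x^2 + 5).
f'(x) = 2*(x^2 + 9*x - 5)/(x^4 + 10*x^2 + 25)

Solve f'(x) = 0:
  f'(x) = 2*(x^2 + 9*x - 5)/(x^2 + 5)^2; the denominator is positive wherever f is defined, so f'(x) = 0 ⇔ 2*x^2 + 18*x - 10 = 0.
  Factor: 2*x^2 + 18*x - 10 = 2*(x^2 + 9*x - 5); x^2 + 9*x - 5 = 0 has no rational roots; quadratic formula: x = (-9 ± √101)/2.
  ⇒ x = -sqrt(101)/2 - 9/2 ≈ -9.5249, -9/2 + sqrt(101)/2 ≈ 0.5249

f''(x) = 2*(-2*x^3 - 27*x^2 + 30*x + 45)/(x^6 + 15*x^4 + 75*x^2 + 125)
Second-derivative test at each critical point:
  f''(-9.5249) = -0.0022 < 0 → local maximum
  f''(0.5249) = 0.7222 > 0 → local minimum

Critical points: x = -sqrt(101)/2 - 9/2 ≈ -9.5249 (local maximum); x = -9/2 + sqrt(101)/2 ≈ 0.5249 (local minimum)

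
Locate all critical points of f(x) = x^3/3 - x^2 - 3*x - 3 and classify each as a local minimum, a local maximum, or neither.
f'(x) = x^2 - 2*x - 3

Solve f'(x) = 0:
  Factor: x^2 - 2*x - 3 = (x - 3)*(x + 1) = 0.
  ⇒ x = -1, 3

f''(x) = 2*x - 2
Second-derivative test at each critical point:
  f''(-1) = -4 < 0 → local maximum
  f''(3) = 4 > 0 → local minimum

Critical points: x = -1 (local maximum); x = 3 (local minimum)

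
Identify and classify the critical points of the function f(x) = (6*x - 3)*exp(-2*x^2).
f'(x) = 6*(-2*x*(2*x - 1) + 1)*exp(-2*x^2)

Solve f'(x) = 0:
  f'(x) = (-24*x^2 + 12*x + 6)·exp(-2*x^2) and exp(-2*x^2) > 0 for every x, so f'(x) = 0 ⇔ -24*x^2 + 12*x + 6 = 0.
  Factor: -24*x^2 + 12*x + 6 = -6*(4*x^2 - 2*x - 1); 4*x^2 - 2*x - 1 = 0 has no rational roots; quadratic formula: x = (2 ± √20)/8.
  ⇒ x = 1/4 - sqrt(5)/4 ≈ -0.3090, 1/4 + sqrt(5)/4 ≈ 0.8090

f''(x) = 12*(4*x^2*(2*x - 1) - 6*x + 1)*exp(-2*x^2)
Second-derivative test at each critical point:
  f''(-0.3090) = 22.1678 > 0 → local minimum
  f''(0.8090) = -7.2472 < 0 → local maximum

Critical points: x = 1/4 - sqrt(5)/4 ≈ -0.3090 (local minimum); x = 1/4 + sqrt(5)/4 ≈ 0.8090 (local maximum)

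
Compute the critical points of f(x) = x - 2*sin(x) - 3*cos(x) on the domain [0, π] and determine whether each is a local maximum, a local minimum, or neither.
f'(x) = 3*sin(x) - 2*cos(x) + 1

Solve f'(x) = 0 on [0, π]:
  f'(x) = 0 ⇔ 3*sin(x) - 2*cos(x) = -1. Write the left side as R·cos(x + φ) with R = √((-2)² + (-3)²) = sqrt(13), cos φ = -2*sqrt(13)/13, sin φ = -3*sqrt(13)/13; then cos(x + φ) = -sqrt(13)/13. Solve for x and keep the solutions lying in [0, π].
  ⇒ x = atan((-3 + 4*sqrt(3))/(2 + 6*sqrt(3))) ≈ 0.3070

f''(x) = 2*sin(x) + 3*cos(x)
Second-derivative test at each critical point:
  f''(0.3070) = 3.4641 > 0 → local minimum

Critical points: x = atan((-3 + 4*sqrt(3))/(2 + 6*sqrt(3))) ≈ 0.3070 (local minimum)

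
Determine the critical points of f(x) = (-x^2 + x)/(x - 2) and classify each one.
f'(x) = (-x^2 + 4*x - 2)/(x^2 - 4*x + 4)

Solve f'(x) = 0:
  f'(x) = -(x^2 - 4*x + 2)/(x - 2)^2; the denominator is positive wherever f is defined, so f'(x) = 0 ⇔ -x^2 + 4*x - 2 = 0.
  x^2 - 4*x + 2 = 0 has no rational roots; quadratic formula: x = (4 ± √8)/2.
  ⇒ x = 2 - sqrt(2) ≈ 0.5858, sqrt(2) + 2 ≈ 3.4142

f''(x) = -4/(x^3 - 6*x^2 + 12*x - 8)
Second-derivative test at each critical point:
  f''(0.5858) = 1.4142 > 0 → local minimum
  f''(3.4142) = -1.4142 < 0 → local maximum

Critical points: x = 2 - sqrt(2) ≈ 0.5858 (local minimum); x = sqrt(2) + 2 ≈ 3.4142 (local maximum)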